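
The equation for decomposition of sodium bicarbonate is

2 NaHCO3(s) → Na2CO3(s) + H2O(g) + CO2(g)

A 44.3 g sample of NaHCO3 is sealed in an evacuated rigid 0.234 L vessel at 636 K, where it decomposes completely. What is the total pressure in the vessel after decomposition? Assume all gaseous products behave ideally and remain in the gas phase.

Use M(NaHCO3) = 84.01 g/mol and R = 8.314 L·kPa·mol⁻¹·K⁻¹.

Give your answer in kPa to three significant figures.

11900 kPa

n(NaHCO3) = 44.3 / 84.01 = 0.5273 mol
n(gas produced) = (2/2) × 0.5273 = 0.5273 mol
P = nRT/V = 0.5273 × 8.314 × 636 / 0.234 = 11920 kPa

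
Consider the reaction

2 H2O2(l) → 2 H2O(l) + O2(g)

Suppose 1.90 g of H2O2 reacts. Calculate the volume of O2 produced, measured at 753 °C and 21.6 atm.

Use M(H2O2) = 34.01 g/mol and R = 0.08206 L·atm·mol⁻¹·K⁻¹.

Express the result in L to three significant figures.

0.109 L

n(H2O2) = 1.900 / 34.01 = 0.05587 mol
n(O2) = (1/2) × 0.05587 = 0.02794 mol
V = nRT/P = 0.02794 × 0.08206 × 1026.15 / 21.6 = 0.1089 L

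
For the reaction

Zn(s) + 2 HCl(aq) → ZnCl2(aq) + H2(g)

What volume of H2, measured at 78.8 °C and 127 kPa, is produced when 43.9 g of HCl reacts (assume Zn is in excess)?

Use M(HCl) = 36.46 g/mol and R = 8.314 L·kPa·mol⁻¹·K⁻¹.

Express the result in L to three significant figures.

n(HCl) = 43.90 / 36.46 = 1.204 mol
n(H2) = (1/2) × 1.204 = 0.6020 mol
V = nRT/P = 0.6020 × 8.314 × 351.95 / 127 = 13.87 L

13.9 L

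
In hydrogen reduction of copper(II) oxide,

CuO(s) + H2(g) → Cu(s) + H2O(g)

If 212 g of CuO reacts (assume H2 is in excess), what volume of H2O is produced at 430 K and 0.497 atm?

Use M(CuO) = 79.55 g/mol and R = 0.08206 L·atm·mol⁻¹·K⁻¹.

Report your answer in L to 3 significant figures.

189 L

n(CuO) = 212.0 / 79.55 = 2.665 mol
n(H2O) = (1/1) × 2.665 = 2.665 mol
V = nRT/P = 2.665 × 0.08206 × 430 / 0.497 = 189.2 L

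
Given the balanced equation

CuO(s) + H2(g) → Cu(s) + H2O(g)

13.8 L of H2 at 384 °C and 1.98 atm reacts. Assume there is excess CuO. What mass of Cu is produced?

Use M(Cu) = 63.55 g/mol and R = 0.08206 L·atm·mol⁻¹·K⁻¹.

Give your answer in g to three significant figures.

32.2 g

n(H2) = PV/RT = (1.98 × 13.8) / (0.08206 × 657.15) = 0.5067 mol
n(Cu) = (1/1) × 0.5067 = 0.5067 mol
m(Cu) = 0.5067 × 63.55 = 32.20 g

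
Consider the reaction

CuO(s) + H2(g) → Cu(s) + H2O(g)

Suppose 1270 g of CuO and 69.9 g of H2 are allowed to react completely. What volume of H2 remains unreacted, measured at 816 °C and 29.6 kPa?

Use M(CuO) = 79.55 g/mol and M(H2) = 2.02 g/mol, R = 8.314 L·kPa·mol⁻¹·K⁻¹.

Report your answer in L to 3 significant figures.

5700 L

n(CuO) = 1270 / 79.55 = 15.96 mol
n(H2) = 69.9 / 2.02 = 34.60 mol
For 15.96 mol CuO, stoichiometry requires (1/1) × 15.96 = 15.96 mol H2; 34.60 mol is available, so CuO is limiting.
n(H2) consumed = (1/1) × 15.96 = 15.96 mol; remaining = 34.60 − 15.96 = 18.64 mol
V(H2) = nRT/P = 18.64 × 8.314 × 1089.15 / 29.6 = 5702 L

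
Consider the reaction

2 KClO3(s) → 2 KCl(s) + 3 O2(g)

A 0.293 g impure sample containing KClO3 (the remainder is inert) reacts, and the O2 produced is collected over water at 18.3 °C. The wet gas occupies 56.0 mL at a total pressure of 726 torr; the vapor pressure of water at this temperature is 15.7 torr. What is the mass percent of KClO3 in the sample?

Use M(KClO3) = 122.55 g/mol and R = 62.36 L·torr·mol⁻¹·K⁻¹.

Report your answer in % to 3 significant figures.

61.0 %

P(O2) = 726 − 15.7 = 710.3 torr
n(O2) = PV/RT = (710.3 × 0.05600) / (62.36 × 291.45) = 0.002189 mol
n(KClO3) = (2/3) × 0.002189 = 0.001459 mol
m(KClO3) = 0.001459 × 122.55 = 0.1788 g
%KClO3 = 0.1788 / 0.293 × 100 = 61.02%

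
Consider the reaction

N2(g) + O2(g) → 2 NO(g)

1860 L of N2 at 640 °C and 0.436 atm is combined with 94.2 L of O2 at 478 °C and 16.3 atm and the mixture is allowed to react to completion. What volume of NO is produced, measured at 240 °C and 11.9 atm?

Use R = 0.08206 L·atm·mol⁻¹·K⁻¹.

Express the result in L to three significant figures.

76.6 L

n(N2) = PV/RT = (0.436 × 1860) / (0.08206 × 913.15) = 10.82 mol
n(O2) = PV/RT = (16.3 × 94.2) / (0.08206 × 751.15) = 24.91 mol
For 10.82 mol N2, stoichiometry requires (1/1) × 10.82 = 10.82 mol O2; 24.91 mol is available, so N2 is limiting.
n(NO) = (2/1) × 10.82 = 21.64 mol
V(NO) = nRT/P = 21.64 × 0.08206 × 513.15 / 11.9 = 76.57 L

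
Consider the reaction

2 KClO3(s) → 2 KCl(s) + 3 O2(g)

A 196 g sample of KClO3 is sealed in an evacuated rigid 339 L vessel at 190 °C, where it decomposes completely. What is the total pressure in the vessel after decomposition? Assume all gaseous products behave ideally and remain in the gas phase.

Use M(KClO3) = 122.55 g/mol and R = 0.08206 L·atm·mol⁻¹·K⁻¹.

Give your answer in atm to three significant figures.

0.269 atm

n(KClO3) = 196 / 122.55 = 1.599 mol
n(gas produced) = (3/2) × 1.599 = 2.398 mol
P = nRT/V = 2.398 × 0.08206 × 463.15 / 339 = 0.2688 atm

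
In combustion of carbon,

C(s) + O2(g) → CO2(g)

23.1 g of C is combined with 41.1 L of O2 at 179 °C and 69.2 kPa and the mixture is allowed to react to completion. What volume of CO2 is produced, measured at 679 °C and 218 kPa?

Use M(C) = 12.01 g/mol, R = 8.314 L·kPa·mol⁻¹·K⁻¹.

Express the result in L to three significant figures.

n(C) = 23.1 / 12.01 = 1.923 mol
n(O2) = PV/RT = (69.2 × 41.1) / (8.314 × 452.15) = 0.7566 mol
For 1.923 mol C, stoichiometry requires (1/1) × 1.923 = 1.923 mol O2; 0.7566 mol is available, so O2 is limiting.
n(CO2) = (1/1) × 0.7566 = 0.7566 mol
V(CO2) = nRT/P = 0.7566 × 8.314 × 952.15 / 218 = 27.47 L

27.5 L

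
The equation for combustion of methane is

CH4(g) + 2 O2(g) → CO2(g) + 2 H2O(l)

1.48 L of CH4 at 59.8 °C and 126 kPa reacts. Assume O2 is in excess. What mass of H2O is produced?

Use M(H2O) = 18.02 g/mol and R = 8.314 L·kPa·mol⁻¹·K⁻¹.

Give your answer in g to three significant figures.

n(CH4) = PV/RT = (126 × 1.48) / (8.314 × 332.95) = 0.06737 mol
n(H2O) = (2/1) × 0.06737 = 0.1347 mol
m(H2O) = 0.1347 × 18.02 = 2.427 g

2.43 g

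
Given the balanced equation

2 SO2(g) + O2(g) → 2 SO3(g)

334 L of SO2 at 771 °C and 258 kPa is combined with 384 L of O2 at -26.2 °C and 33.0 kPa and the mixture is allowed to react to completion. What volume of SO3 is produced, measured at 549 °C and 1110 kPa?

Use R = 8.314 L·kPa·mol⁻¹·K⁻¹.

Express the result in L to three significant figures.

61.1 L

n(SO2) = PV/RT = (258 × 334) / (8.314 × 1044.15) = 9.926 mol
n(O2) = PV/RT = (33.0 × 384) / (8.314 × 246.95) = 6.172 mol
For 9.926 mol SO2, stoichiometry requires (1/2) × 9.926 = 4.963 mol O2; 6.172 mol is available, so SO2 is limiting.
n(SO3) = (2/2) × 9.926 = 9.926 mol
V(SO3) = nRT/P = 9.926 × 8.314 × 822.15 / 1110 = 61.12 L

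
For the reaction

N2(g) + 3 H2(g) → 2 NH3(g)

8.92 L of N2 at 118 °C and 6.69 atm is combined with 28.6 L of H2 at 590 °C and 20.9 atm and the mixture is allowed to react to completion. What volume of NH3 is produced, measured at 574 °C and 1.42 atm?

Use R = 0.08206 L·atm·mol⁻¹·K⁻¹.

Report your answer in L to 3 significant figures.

182 L

n(N2) = PV/RT = (6.69 × 8.92) / (0.08206 × 391.15) = 1.859 mol
n(H2) = PV/RT = (20.9 × 28.6) / (0.08206 × 863.15) = 8.439 mol
For 1.859 mol N2, stoichiometry requires (3/1) × 1.859 = 5.577 mol H2; 8.439 mol is available, so N2 is limiting.
n(NH3) = (2/1) × 1.859 = 3.718 mol
V(NH3) = nRT/P = 3.718 × 0.08206 × 847.15 / 1.42 = 182.0 L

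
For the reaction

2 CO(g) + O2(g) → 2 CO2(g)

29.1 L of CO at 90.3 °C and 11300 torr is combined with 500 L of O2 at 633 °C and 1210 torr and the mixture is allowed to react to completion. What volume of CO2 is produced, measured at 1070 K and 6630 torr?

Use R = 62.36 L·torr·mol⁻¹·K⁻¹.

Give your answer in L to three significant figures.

n(CO) = PV/RT = (11300 × 29.1) / (62.36 × 363.45) = 14.51 mol
n(O2) = PV/RT = (1210 × 500) / (62.36 × 906.15) = 10.71 mol
For 14.51 mol CO, stoichiometry requires (1/2) × 14.51 = 7.255 mol O2; 10.71 mol is available, so CO is limiting.
n(CO2) = (2/2) × 14.51 = 14.51 mol
V(CO2) = nRT/P = 14.51 × 62.36 × 1070 / 6630 = 146.0 L

146 L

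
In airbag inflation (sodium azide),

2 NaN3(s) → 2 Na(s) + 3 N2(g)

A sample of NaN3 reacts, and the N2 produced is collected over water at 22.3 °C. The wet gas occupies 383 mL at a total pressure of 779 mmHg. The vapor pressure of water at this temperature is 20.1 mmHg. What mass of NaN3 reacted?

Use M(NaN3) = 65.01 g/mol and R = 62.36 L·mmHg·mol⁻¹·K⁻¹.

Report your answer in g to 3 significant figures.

P(N2) = 779 − 20.1 = 758.9 mmHg
n(N2) = PV/RT = (758.9 × 0.3830) / (62.36 × 295.45) = 0.01578 mol
n(NaN3) = (2/3) × 0.01578 = 0.01052 mol
m(NaN3) = 0.01052 × 65.01 = 0.6839 g

0.684 g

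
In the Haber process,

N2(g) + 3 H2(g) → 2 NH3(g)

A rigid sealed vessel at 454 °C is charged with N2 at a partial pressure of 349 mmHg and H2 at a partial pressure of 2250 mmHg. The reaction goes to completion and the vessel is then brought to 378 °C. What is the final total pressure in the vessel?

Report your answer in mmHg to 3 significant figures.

1700 mmHg

At constant V, partial pressures at 454 °C are proportional to moles, so apply stoichiometry directly to pressures.
P(H2) required for 349 mmHg of N2 = (3/1) × 349 = 1047 mmHg; available 2250 mmHg, so N2 is limiting.
P(H2) remaining = 2250 − (3/1) × 349 = 1203 mmHg
P(gaseous products) = (2)/1 × 349 = 698.0 mmHg
P_total at 454 °C = 1203 + 698.0 = 1901 mmHg
Scaling to 378 °C: P = 1901 × 651.15/727.15 = 1702 mmHg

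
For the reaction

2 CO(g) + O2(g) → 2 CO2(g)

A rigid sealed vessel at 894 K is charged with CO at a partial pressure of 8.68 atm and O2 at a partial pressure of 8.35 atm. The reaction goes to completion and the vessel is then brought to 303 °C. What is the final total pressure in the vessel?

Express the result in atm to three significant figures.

8.18 atm

With V and T fixed, P_i ∝ n_i, so the mole ratios apply directly to partial pressures at 894 K.
P(O2) required for 8.68 atm of CO = (1/2) × 8.68 = 4.340 atm; available 8.35 atm, so CO is limiting.
P(O2) remaining = 8.35 − (1/2) × 8.68 = 4.010 atm
P(gaseous products) = (2)/2 × 8.68 = 8.680 atm
P_total at 894 K = 4.010 + 8.680 = 12.69 atm
Scaling to 303 °C: P = 12.69 × 576.15/894 = 8.178 atm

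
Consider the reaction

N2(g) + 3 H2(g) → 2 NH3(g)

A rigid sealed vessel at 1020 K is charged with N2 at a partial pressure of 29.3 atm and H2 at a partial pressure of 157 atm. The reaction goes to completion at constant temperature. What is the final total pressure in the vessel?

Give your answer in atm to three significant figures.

At constant V, partial pressures at 1020 K are proportional to moles, so apply stoichiometry directly to pressures.
P(H2) required for 29.3 atm of N2 = (3/1) × 29.3 = 87.90 atm; available 157 atm, so N2 is limiting.
P(H2) remaining = 157 − (3/1) × 29.3 = 69.10 atm
P(gaseous products) = (2)/1 × 29.3 = 58.60 atm
P_total at 1020 K = 69.10 + 58.60 = 127.7 atm

128 atm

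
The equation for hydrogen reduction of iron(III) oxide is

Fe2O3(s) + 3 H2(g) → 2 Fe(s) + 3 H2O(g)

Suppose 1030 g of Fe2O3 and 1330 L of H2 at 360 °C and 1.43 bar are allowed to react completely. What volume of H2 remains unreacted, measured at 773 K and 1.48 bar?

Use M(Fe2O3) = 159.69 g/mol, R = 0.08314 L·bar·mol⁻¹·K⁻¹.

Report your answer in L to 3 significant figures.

n(Fe2O3) = 1030 / 159.69 = 6.450 mol
n(H2) = PV/RT = (1.43 × 1330) / (0.08314 × 633.15) = 36.13 mol
For 6.450 mol Fe2O3, stoichiometry requires (3/1) × 6.450 = 19.35 mol H2; 36.13 mol is available, so Fe2O3 is limiting.
n(H2) consumed = (3/1) × 6.450 = 19.35 mol; remaining = 36.13 − 19.35 = 16.78 mol
V(H2) = nRT/P = 16.78 × 0.08314 × 773 / 1.48 = 728.7 L

729 L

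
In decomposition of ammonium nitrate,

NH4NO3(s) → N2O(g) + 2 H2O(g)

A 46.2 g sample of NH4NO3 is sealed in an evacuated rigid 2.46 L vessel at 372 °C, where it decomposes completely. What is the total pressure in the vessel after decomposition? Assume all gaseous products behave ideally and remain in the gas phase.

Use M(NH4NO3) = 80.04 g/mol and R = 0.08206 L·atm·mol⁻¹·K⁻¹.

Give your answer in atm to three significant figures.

37.3 atm

n(NH4NO3) = 46.2 / 80.04 = 0.5772 mol
n(gas produced) = (3/1) × 0.5772 = 1.732 mol
P = nRT/V = 1.732 × 0.08206 × 645.15 / 2.46 = 37.27 atm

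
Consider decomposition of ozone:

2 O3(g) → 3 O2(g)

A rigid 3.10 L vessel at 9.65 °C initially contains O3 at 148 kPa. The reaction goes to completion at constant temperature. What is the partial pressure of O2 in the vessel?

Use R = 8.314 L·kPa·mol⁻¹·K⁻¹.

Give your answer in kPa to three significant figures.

222 kPa

n(O3)₀ = PV/RT = (148 × 3.10) / (8.314 × 282.8) = 0.1951 mol
n(O2) = (3/2) × 0.1951 = 0.2926 mol
P(O2) = nRT/V = 0.2926 × 8.314 × 282.8 / 3.10 = 221.9 kPa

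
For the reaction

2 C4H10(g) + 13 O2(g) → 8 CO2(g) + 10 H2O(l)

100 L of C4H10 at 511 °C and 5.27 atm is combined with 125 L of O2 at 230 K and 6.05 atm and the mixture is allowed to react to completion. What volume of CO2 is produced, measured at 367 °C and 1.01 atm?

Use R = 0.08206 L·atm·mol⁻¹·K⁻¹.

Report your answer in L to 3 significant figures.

1280 L

n(C4H10) = PV/RT = (5.27 × 100) / (0.08206 × 784.15) = 8.190 mol
n(O2) = PV/RT = (6.05 × 125) / (0.08206 × 230) = 40.07 mol
For 8.190 mol C4H10, stoichiometry requires (13/2) × 8.190 = 53.23 mol O2; 40.07 mol is available, so O2 is limiting.
n(CO2) = (8/13) × 40.07 = 24.66 mol
V(CO2) = nRT/P = 24.66 × 0.08206 × 640.15 / 1.01 = 1283 L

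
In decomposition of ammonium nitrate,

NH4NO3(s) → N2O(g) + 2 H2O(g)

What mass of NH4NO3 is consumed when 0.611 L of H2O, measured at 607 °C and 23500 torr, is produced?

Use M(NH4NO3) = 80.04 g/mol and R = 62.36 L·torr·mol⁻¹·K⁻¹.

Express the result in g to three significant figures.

10.5 g

n(H2O) = PV/RT = (23500 × 0.611) / (62.36 × 880.15) = 0.2616 mol
n(NH4NO3) = (1/2) × 0.2616 = 0.1308 mol
m(NH4NO3) = 0.1308 × 80.04 = 10.47 g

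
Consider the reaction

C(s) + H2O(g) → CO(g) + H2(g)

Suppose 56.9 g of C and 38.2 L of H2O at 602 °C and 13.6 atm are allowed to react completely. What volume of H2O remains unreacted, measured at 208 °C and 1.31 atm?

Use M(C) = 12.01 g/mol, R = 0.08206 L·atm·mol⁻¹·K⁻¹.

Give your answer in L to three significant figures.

n(C) = 56.9 / 12.01 = 4.738 mol
n(H2O) = PV/RT = (13.6 × 38.2) / (0.08206 × 875.15) = 7.234 mol
For 4.738 mol C, stoichiometry requires (1/1) × 4.738 = 4.738 mol H2O; 7.234 mol is available, so C is limiting.
n(H2O) consumed = (1/1) × 4.738 = 4.738 mol; remaining = 7.234 − 4.738 = 2.496 mol
V(H2O) = nRT/P = 2.496 × 0.08206 × 481.15 / 1.31 = 75.23 L

75.2 L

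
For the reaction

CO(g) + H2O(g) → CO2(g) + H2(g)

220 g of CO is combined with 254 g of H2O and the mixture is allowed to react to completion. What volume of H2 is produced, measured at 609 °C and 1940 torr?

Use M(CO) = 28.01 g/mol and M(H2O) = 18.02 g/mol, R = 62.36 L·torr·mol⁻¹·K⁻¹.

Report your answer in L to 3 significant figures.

n(CO) = 220 / 28.01 = 7.854 mol
n(H2O) = 254 / 18.02 = 14.10 mol
For 7.854 mol CO, stoichiometry requires (1/1) × 7.854 = 7.854 mol H2O; 14.10 mol is available, so CO is limiting.
n(H2) = (1/1) × 7.854 = 7.854 mol
V(H2) = nRT/P = 7.854 × 62.36 × 882.15 / 1940 = 222.7 L

223 L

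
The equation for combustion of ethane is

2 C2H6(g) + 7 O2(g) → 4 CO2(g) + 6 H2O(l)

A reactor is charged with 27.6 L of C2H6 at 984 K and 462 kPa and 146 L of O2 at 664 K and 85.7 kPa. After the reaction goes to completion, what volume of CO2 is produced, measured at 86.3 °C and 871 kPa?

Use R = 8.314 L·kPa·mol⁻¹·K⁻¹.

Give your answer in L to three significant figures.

4.44 L

n(C2H6) = PV/RT = (462 × 27.6) / (8.314 × 984) = 1.559 mol
n(O2) = PV/RT = (85.7 × 146) / (8.314 × 664) = 2.266 mol
For 1.559 mol C2H6, stoichiometry requires (7/2) × 1.559 = 5.457 mol O2; 2.266 mol is available, so O2 is limiting.
n(CO2) = (4/7) × 2.266 = 1.295 mol
V(CO2) = nRT/P = 1.295 × 8.314 × 359.45 / 871 = 4.443 L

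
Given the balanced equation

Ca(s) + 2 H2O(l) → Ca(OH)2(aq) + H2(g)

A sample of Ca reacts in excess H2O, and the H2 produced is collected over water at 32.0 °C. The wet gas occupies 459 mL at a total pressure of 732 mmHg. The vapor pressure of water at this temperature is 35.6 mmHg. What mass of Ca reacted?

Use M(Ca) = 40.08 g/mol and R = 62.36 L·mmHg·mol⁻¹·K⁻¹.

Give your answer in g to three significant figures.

0.673 g

P(H2) = 732 − 35.6 = 696.4 mmHg
n(H2) = PV/RT = (696.4 × 0.4590) / (62.36 × 305.15) = 0.01680 mol
n(Ca) = (1/1) × 0.01680 = 0.01680 mol
m(Ca) = 0.01680 × 40.08 = 0.6733 g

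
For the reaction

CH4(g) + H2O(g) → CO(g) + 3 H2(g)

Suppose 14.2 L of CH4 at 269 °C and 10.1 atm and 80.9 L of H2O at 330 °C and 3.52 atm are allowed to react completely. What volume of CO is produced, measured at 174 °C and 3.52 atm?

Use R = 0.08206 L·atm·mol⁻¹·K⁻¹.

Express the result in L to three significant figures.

n(CH4) = PV/RT = (10.1 × 14.2) / (0.08206 × 542.15) = 3.224 mol
n(H2O) = PV/RT = (3.52 × 80.9) / (0.08206 × 603.15) = 5.754 mol
For 3.224 mol CH4, stoichiometry requires (1/1) × 3.224 = 3.224 mol H2O; 5.754 mol is available, so CH4 is limiting.
n(CO) = (1/1) × 3.224 = 3.224 mol
V(CO) = nRT/P = 3.224 × 0.08206 × 447.15 / 3.52 = 33.61 L

33.6 L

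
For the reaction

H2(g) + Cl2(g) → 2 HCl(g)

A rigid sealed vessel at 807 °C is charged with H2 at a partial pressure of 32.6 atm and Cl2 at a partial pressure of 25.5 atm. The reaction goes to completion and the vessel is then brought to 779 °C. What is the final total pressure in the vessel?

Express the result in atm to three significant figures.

With V and T fixed, P_i ∝ n_i, so the mole ratios apply directly to partial pressures at 807 °C.
P(Cl2) required for 32.6 atm of H2 = (1/1) × 32.6 = 32.60 atm; available 25.5 atm, so Cl2 is limiting.
P(H2) remaining = 32.6 − (1/1) × 25.5 = 7.100 atm
P(gaseous products) = (2)/1 × 25.5 = 51.00 atm
P_total at 807 °C = 7.100 + 51.00 = 58.10 atm
Scaling to 779 °C: P = 58.10 × 1052.15/1080.15 = 56.59 atm

56.6 atm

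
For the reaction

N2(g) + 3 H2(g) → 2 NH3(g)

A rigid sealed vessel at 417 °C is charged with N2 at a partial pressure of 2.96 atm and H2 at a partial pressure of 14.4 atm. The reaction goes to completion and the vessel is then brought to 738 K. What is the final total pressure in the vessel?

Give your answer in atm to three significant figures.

Because the vessel is rigid and T is held at 417 °C, work the stoichiometry in partial pressures (P_i = n_iRT/V).
P(H2) required for 2.96 atm of N2 = (3/1) × 2.96 = 8.880 atm; available 14.4 atm, so N2 is limiting.
P(H2) remaining = 14.4 − (3/1) × 2.96 = 5.520 atm
P(gaseous products) = (2)/1 × 2.96 = 5.920 atm
P_total at 417 °C = 5.520 + 5.920 = 11.44 atm
Scaling to 738 K: P = 11.44 × 738/690.15 = 12.23 atm

12.2 atm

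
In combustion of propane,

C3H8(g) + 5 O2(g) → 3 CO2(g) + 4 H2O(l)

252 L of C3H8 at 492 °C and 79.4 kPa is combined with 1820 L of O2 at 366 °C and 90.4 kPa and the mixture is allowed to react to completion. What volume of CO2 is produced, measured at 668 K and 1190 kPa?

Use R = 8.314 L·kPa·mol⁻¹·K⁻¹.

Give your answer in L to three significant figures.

n(C3H8) = PV/RT = (79.4 × 252) / (8.314 × 765.15) = 3.145 mol
n(O2) = PV/RT = (90.4 × 1820) / (8.314 × 639.15) = 30.96 mol
For 3.145 mol C3H8, stoichiometry requires (5/1) × 3.145 = 15.72 mol O2; 30.96 mol is available, so C3H8 is limiting.
n(CO2) = (3/1) × 3.145 = 9.435 mol
V(CO2) = nRT/P = 9.435 × 8.314 × 668 / 1190 = 44.03 L

44.0 L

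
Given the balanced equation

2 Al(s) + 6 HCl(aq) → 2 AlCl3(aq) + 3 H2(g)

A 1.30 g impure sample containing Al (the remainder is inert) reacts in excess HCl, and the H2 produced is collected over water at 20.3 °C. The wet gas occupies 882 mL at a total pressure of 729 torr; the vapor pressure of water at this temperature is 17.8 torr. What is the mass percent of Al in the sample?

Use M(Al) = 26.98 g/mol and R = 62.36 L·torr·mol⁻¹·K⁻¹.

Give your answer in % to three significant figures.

P(H2) = 729 − 17.8 = 711.2 torr
n(H2) = PV/RT = (711.2 × 0.8820) / (62.36 × 293.45) = 0.03428 mol
n(Al) = (2/3) × 0.03428 = 0.02285 mol
m(Al) = 0.02285 × 26.98 = 0.6165 g
%Al = 0.6165 / 1.30 × 100 = 47.42%

47.4 %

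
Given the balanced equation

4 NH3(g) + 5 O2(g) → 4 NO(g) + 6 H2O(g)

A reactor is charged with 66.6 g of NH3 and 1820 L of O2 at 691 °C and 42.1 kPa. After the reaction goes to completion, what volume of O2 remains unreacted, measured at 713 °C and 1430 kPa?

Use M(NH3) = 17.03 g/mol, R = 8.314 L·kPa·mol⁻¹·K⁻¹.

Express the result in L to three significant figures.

n(NH3) = 66.6 / 17.03 = 3.911 mol
n(O2) = PV/RT = (42.1 × 1820) / (8.314 × 964.15) = 9.559 mol
For 3.911 mol NH3, stoichiometry requires (5/4) × 3.911 = 4.889 mol O2; 9.559 mol is available, so NH3 is limiting.
n(O2) consumed = (5/4) × 3.911 = 4.889 mol; remaining = 9.559 − 4.889 = 4.670 mol
V(O2) = nRT/P = 4.670 × 8.314 × 986.15 / 1430 = 26.78 L

26.8 L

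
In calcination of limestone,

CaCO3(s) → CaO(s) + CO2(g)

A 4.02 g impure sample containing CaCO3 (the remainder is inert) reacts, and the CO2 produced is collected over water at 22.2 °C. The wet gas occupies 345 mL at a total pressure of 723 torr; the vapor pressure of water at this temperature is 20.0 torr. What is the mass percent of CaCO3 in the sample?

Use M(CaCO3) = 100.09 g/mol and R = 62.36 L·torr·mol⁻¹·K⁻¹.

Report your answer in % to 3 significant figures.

32.8 %

P(CO2) = 723 − 20.0 = 703.0 torr
n(CO2) = PV/RT = (703.0 × 0.3450) / (62.36 × 295.35) = 0.01317 mol
n(CaCO3) = (1/1) × 0.01317 = 0.01317 mol
m(CaCO3) = 0.01317 × 100.09 = 1.318 g
%CaCO3 = 1.318 / 4.02 × 100 = 32.79%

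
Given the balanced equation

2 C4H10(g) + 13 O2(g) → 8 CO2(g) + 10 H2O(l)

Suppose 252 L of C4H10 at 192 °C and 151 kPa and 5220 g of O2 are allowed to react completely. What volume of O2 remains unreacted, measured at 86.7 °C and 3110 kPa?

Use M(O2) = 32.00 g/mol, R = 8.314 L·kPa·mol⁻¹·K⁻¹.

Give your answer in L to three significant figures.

95.4 L

n(C4H10) = PV/RT = (151 × 252) / (8.314 × 465.15) = 9.840 mol
n(O2) = 5220 / 32.00 = 163.1 mol
For 9.840 mol C4H10, stoichiometry requires (13/2) × 9.840 = 63.96 mol O2; 163.1 mol is available, so C4H10 is limiting.
n(O2) consumed = (13/2) × 9.840 = 63.96 mol; remaining = 163.1 − 63.96 = 99.14 mol
V(O2) = nRT/P = 99.14 × 8.314 × 359.85 / 3110 = 95.37 L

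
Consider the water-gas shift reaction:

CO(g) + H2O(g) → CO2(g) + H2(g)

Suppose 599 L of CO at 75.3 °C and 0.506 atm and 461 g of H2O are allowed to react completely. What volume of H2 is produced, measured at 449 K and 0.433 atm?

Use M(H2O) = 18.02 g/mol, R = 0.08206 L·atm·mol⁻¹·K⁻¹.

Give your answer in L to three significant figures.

n(CO) = PV/RT = (0.506 × 599) / (0.08206 × 348.45) = 10.60 mol
n(H2O) = 461 / 18.02 = 25.58 mol
For 10.60 mol CO, stoichiometry requires (1/1) × 10.60 = 10.60 mol H2O; 25.58 mol is available, so CO is limiting.
n(H2) = (1/1) × 10.60 = 10.60 mol
V(H2) = nRT/P = 10.60 × 0.08206 × 449 / 0.433 = 902.0 L

902 L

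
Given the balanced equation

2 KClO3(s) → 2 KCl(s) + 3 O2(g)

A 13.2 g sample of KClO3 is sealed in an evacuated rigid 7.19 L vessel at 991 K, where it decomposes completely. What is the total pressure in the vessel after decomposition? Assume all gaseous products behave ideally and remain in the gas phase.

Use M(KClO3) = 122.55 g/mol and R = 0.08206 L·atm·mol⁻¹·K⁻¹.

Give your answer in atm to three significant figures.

n(KClO3) = 13.2 / 122.55 = 0.1077 mol
n(gas produced) = (3/2) × 0.1077 = 0.1615 mol
P = nRT/V = 0.1615 × 0.08206 × 991 / 7.19 = 1.827 atm

1.83 atm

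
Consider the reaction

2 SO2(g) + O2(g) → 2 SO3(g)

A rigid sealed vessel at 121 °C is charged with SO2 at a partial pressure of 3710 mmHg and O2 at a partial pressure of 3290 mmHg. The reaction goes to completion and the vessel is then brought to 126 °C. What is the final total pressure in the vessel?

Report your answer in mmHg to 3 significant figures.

5210 mmHg

At constant V, partial pressures at 121 °C are proportional to moles, so apply stoichiometry directly to pressures.
P(O2) required for 3710 mmHg of SO2 = (1/2) × 3710 = 1855 mmHg; available 3290 mmHg, so SO2 is limiting.
P(O2) remaining = 3290 − (1/2) × 3710 = 1435 mmHg
P(gaseous products) = (2)/2 × 3710 = 3710 mmHg
P_total at 121 °C = 1435 + 3710 = 5145 mmHg
Scaling to 126 °C: P = 5145 × 399.15/394.15 = 5210 mmHg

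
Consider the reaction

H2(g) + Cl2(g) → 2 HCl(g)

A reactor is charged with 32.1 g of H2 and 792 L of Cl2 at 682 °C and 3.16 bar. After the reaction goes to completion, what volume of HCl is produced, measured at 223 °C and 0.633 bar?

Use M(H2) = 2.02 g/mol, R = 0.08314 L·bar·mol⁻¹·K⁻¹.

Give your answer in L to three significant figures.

2070 L

n(H2) = 32.1 / 2.02 = 15.89 mol
n(Cl2) = PV/RT = (3.16 × 792) / (0.08314 × 955.15) = 31.52 mol
For 15.89 mol H2, stoichiometry requires (1/1) × 15.89 = 15.89 mol Cl2; 31.52 mol is available, so H2 is limiting.
n(HCl) = (2/1) × 15.89 = 31.78 mol
V(HCl) = nRT/P = 31.78 × 0.08314 × 496.15 / 0.633 = 2071 L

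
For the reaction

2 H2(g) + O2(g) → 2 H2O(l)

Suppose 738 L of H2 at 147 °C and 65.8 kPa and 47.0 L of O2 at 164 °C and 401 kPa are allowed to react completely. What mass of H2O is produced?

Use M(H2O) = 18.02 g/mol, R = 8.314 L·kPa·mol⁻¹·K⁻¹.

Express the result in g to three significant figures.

n(H2) = PV/RT = (65.8 × 738) / (8.314 × 420.15) = 13.90 mol
n(O2) = PV/RT = (401 × 47.0) / (8.314 × 437.15) = 5.186 mol
For 13.90 mol H2, stoichiometry requires (1/2) × 13.90 = 6.950 mol O2; 5.186 mol is available, so O2 is limiting.
n(H2O) = (2/1) × 5.186 = 10.37 mol
m(H2O) = 10.37 × 18.02 = 186.9 g

187 g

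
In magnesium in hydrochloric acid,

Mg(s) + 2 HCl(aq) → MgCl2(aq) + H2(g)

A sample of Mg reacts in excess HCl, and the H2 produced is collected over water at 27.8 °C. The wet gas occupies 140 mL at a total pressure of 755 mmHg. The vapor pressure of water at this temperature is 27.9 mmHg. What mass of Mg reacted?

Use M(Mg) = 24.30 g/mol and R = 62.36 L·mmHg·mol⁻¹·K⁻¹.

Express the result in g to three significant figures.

0.132 g

P(H2) = 755 − 27.9 = 727.1 mmHg
n(H2) = PV/RT = (727.1 × 0.1400) / (62.36 × 300.95) = 0.005424 mol
n(Mg) = (1/1) × 0.005424 = 0.005424 mol
m(Mg) = 0.005424 × 24.30 = 0.1318 g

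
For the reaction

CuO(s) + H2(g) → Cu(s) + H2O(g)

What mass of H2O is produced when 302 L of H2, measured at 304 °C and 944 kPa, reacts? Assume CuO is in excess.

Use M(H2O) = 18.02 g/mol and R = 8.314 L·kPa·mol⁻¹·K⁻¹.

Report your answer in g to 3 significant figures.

n(H2) = PV/RT = (944 × 302) / (8.314 × 577.15) = 59.41 mol
n(H2O) = (1/1) × 59.41 = 59.41 mol
m(H2O) = 59.41 × 18.02 = 1071 g

1070 g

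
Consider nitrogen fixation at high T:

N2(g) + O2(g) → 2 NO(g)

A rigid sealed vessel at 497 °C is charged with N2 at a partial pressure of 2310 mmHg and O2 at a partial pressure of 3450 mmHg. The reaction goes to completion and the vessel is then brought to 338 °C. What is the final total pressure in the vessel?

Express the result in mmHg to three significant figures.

4570 mmHg

With V and T fixed, P_i ∝ n_i, so the mole ratios apply directly to partial pressures at 497 °C.
P(O2) required for 2310 mmHg of N2 = (1/1) × 2310 = 2310 mmHg; available 3450 mmHg, so N2 is limiting.
P(O2) remaining = 3450 − (1/1) × 2310 = 1140 mmHg
P(gaseous products) = (2)/1 × 2310 = 4620 mmHg
P_total at 497 °C = 1140 + 4620 = 5760 mmHg
Scaling to 338 °C: P = 5760 × 611.15/770.15 = 4571 mmHg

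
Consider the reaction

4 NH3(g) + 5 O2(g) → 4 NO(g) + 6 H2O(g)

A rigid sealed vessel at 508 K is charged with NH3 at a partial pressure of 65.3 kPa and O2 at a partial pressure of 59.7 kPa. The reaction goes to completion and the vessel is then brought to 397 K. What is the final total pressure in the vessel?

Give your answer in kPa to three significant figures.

Because the vessel is rigid and T is held at 508 K, work the stoichiometry in partial pressures (P_i = n_iRT/V).
P(O2) required for 65.3 kPa of NH3 = (5/4) × 65.3 = 81.62 kPa; available 59.7 kPa, so O2 is limiting.
P(NH3) remaining = 65.3 − (4/5) × 59.7 = 17.54 kPa
P(gaseous products) = (4+6)/5 × 59.7 = 119.4 kPa
P_total at 508 K = 17.54 + 119.4 = 136.9 kPa
Scaling to 397 K: P = 136.9 × 397/508 = 107.0 kPa

107 kPa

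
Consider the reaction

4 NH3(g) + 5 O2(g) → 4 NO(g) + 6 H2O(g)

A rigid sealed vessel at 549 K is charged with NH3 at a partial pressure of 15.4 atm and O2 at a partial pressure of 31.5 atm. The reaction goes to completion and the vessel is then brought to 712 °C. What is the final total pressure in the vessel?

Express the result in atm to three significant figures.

91.1 atm

With V and T fixed, P_i ∝ n_i, so the mole ratios apply directly to partial pressures at 549 K.
P(O2) required for 15.4 atm of NH3 = (5/4) × 15.4 = 19.25 atm; available 31.5 atm, so NH3 is limiting.
P(O2) remaining = 31.5 − (5/4) × 15.4 = 12.25 atm
P(gaseous products) = (4+6)/4 × 15.4 = 38.50 atm
P_total at 549 K = 12.25 + 38.50 = 50.75 atm
Scaling to 712 °C: P = 50.75 × 985.15/549 = 91.07 atm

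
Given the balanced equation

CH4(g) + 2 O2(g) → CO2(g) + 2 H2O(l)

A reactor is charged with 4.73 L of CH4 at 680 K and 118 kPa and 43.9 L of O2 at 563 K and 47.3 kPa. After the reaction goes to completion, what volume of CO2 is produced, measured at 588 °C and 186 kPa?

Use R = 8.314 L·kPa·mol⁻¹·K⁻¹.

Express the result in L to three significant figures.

3.80 L

n(CH4) = PV/RT = (118 × 4.73) / (8.314 × 680) = 0.09872 mol
n(O2) = PV/RT = (47.3 × 43.9) / (8.314 × 563) = 0.4436 mol
For 0.09872 mol CH4, stoichiometry requires (2/1) × 0.09872 = 0.1974 mol O2; 0.4436 mol is available, so CH4 is limiting.
n(CO2) = (1/1) × 0.09872 = 0.09872 mol
V(CO2) = nRT/P = 0.09872 × 8.314 × 861.15 / 186 = 3.800 L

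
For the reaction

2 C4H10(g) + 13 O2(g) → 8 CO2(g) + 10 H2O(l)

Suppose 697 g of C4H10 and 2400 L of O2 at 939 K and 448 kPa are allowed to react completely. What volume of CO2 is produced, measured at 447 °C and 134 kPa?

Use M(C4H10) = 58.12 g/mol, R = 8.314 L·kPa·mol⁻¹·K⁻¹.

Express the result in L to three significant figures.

2140 L

n(C4H10) = 697 / 58.12 = 11.99 mol
n(O2) = PV/RT = (448 × 2400) / (8.314 × 939) = 137.7 mol
For 11.99 mol C4H10, stoichiometry requires (13/2) × 11.99 = 77.94 mol O2; 137.7 mol is available, so C4H10 is limiting.
n(CO2) = (8/2) × 11.99 = 47.96 mol
V(CO2) = nRT/P = 47.96 × 8.314 × 720.15 / 134 = 2143 L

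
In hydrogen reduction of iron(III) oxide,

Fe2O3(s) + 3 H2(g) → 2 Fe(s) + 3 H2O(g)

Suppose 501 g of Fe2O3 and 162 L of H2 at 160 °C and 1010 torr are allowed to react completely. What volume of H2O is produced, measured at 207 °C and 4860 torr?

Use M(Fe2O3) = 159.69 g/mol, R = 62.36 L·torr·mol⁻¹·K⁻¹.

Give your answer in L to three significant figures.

37.3 L

n(Fe2O3) = 501 / 159.69 = 3.137 mol
n(H2) = PV/RT = (1010 × 162) / (62.36 × 433.15) = 6.057 mol
For 3.137 mol Fe2O3, stoichiometry requires (3/1) × 3.137 = 9.411 mol H2; 6.057 mol is available, so H2 is limiting.
n(H2O) = (3/3) × 6.057 = 6.057 mol
V(H2O) = nRT/P = 6.057 × 62.36 × 480.15 / 4860 = 37.32 L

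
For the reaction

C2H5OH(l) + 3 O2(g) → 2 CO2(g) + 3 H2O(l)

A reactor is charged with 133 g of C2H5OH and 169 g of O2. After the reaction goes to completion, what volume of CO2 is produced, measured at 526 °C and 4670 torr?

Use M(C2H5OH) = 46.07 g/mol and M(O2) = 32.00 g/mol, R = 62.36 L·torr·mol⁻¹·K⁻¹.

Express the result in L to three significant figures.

37.6 L

n(C2H5OH) = 133 / 46.07 = 2.887 mol
n(O2) = 169 / 32.00 = 5.281 mol
For 2.887 mol C2H5OH, stoichiometry requires (3/1) × 2.887 = 8.661 mol O2; 5.281 mol is available, so O2 is limiting.
n(CO2) = (2/3) × 5.281 = 3.521 mol
V(CO2) = nRT/P = 3.521 × 62.36 × 799.15 / 4670 = 37.57 L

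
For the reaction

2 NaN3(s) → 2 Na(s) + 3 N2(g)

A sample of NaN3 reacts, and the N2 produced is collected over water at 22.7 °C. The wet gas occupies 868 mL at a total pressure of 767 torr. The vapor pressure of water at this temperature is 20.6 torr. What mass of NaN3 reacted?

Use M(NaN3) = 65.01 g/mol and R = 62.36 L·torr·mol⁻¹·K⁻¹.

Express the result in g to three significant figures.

P(N2) = 767 − 20.6 = 746.4 torr
n(N2) = PV/RT = (746.4 × 0.8680) / (62.36 × 295.85) = 0.03512 mol
n(NaN3) = (2/3) × 0.03512 = 0.02341 mol
m(NaN3) = 0.02341 × 65.01 = 1.522 g

1.52 g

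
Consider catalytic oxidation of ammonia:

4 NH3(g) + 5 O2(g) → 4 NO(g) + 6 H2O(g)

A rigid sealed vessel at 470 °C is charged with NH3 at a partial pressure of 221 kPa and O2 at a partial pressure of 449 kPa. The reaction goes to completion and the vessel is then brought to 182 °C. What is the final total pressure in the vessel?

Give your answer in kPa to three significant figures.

With V and T fixed, P_i ∝ n_i, so the mole ratios apply directly to partial pressures at 470 °C.
P(O2) required for 221 kPa of NH3 = (5/4) × 221 = 276.2 kPa; available 449 kPa, so NH3 is limiting.
P(O2) remaining = 449 − (5/4) × 221 = 172.8 kPa
P(gaseous products) = (4+6)/4 × 221 = 552.5 kPa
P_total at 470 °C = 172.8 + 552.5 = 725.3 kPa
Scaling to 182 °C: P = 725.3 × 455.15/743.15 = 444.2 kPa

444 kPa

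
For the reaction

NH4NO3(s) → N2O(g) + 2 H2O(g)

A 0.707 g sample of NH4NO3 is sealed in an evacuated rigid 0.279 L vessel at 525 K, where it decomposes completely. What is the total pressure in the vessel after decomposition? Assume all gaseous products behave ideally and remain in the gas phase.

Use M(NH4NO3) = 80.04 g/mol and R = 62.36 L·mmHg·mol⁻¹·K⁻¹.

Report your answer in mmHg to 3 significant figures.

n(NH4NO3) = 0.707 / 80.04 = 0.008833 mol
n(gas produced) = (3/1) × 0.008833 = 0.02650 mol
P = nRT/V = 0.02650 × 62.36 × 525 / 0.279 = 3110 mmHg

3110 mmHg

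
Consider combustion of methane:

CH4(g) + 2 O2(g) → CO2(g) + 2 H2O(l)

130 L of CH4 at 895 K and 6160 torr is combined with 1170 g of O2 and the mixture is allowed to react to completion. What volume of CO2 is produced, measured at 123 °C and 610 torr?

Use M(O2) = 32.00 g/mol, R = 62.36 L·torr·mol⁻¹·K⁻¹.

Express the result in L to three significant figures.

581 L

n(CH4) = PV/RT = (6160 × 130) / (62.36 × 895) = 14.35 mol
n(O2) = 1170 / 32.00 = 36.56 mol
For 14.35 mol CH4, stoichiometry requires (2/1) × 14.35 = 28.70 mol O2; 36.56 mol is available, so CH4 is limiting.
n(CO2) = (1/1) × 14.35 = 14.35 mol
V(CO2) = nRT/P = 14.35 × 62.36 × 396.15 / 610 = 581.1 L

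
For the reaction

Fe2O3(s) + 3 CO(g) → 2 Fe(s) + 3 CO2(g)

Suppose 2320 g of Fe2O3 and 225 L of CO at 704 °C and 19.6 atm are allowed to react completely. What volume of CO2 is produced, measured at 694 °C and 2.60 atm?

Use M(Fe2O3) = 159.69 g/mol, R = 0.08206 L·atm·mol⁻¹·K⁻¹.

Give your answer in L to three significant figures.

1330 L

n(Fe2O3) = 2320 / 159.69 = 14.53 mol
n(CO) = PV/RT = (19.6 × 225) / (0.08206 × 977.15) = 55.00 mol
For 14.53 mol Fe2O3, stoichiometry requires (3/1) × 14.53 = 43.59 mol CO; 55.00 mol is available, so Fe2O3 is limiting.
n(CO2) = (3/1) × 14.53 = 43.59 mol
V(CO2) = nRT/P = 43.59 × 0.08206 × 967.15 / 2.60 = 1331 L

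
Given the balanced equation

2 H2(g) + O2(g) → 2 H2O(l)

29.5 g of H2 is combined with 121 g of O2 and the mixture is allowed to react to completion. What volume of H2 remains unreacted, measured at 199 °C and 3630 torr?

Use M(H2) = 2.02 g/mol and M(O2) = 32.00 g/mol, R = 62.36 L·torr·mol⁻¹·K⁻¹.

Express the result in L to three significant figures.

n(H2) = 29.5 / 2.02 = 14.60 mol
n(O2) = 121 / 32.00 = 3.781 mol
For 14.60 mol H2, stoichiometry requires (1/2) × 14.60 = 7.300 mol O2; 3.781 mol is available, so O2 is limiting.
n(H2) consumed = (2/1) × 3.781 = 7.562 mol; remaining = 14.60 − 7.562 = 7.038 mol
V(H2) = nRT/P = 7.038 × 62.36 × 472.15 / 3630 = 57.09 L

57.1 L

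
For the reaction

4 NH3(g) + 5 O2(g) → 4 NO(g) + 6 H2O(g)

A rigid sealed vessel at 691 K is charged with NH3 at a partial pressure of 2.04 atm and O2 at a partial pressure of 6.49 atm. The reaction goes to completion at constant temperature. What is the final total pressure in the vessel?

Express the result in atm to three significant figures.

Because the vessel is rigid and T is held at 691 K, work the stoichiometry in partial pressures (P_i = n_iRT/V).
P(O2) required for 2.04 atm of NH3 = (5/4) × 2.04 = 2.550 atm; available 6.49 atm, so NH3 is limiting.
P(O2) remaining = 6.49 − (5/4) × 2.04 = 3.940 atm
P(gaseous products) = (4+6)/4 × 2.04 = 5.100 atm
P_total at 691 K = 3.940 + 5.100 = 9.040 atm

9.04 atm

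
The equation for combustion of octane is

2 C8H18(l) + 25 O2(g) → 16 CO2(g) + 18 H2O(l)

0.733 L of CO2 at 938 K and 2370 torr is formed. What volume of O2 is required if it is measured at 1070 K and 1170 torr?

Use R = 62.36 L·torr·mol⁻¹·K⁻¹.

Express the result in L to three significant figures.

n(CO2) = PV/RT = (2370 × 0.733) / (62.36 × 938) = 0.02970 mol
n(O2) = (25/16) × 0.02970 = 0.04641 mol
V = nRT/P = 0.04641 × 62.36 × 1070 / 1170 = 2.647 L

2.65 L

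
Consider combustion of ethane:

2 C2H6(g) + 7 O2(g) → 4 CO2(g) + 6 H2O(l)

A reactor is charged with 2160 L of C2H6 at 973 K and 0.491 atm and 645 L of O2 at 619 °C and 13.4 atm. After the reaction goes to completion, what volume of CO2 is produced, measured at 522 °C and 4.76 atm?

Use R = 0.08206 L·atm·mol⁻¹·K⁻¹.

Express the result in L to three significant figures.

364 L

n(C2H6) = PV/RT = (0.491 × 2160) / (0.08206 × 973) = 13.28 mol
n(O2) = PV/RT = (13.4 × 645) / (0.08206 × 892.15) = 118.1 mol
For 13.28 mol C2H6, stoichiometry requires (7/2) × 13.28 = 46.48 mol O2; 118.1 mol is available, so C2H6 is limiting.
n(CO2) = (4/2) × 13.28 = 26.56 mol
V(CO2) = nRT/P = 26.56 × 0.08206 × 795.15 / 4.76 = 364.1 L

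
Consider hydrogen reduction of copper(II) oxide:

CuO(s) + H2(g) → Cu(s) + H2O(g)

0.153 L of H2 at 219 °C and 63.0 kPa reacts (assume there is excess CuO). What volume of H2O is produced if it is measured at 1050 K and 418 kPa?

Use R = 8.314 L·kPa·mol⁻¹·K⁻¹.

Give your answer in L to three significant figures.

0.0492 L

n(H2) = PV/RT = (63.0 × 0.153) / (8.314 × 492.15) = 0.002356 mol
n(H2O) = (1/1) × 0.002356 = 0.002356 mol
V = nRT/P = 0.002356 × 8.314 × 1050 / 418 = 0.04920 L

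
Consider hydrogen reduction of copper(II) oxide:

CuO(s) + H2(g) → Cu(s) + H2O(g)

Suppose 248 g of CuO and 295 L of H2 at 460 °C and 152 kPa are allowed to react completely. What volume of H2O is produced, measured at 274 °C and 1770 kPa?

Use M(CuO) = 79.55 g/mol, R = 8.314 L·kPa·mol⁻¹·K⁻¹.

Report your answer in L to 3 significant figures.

8.01 L

n(CuO) = 248 / 79.55 = 3.118 mol
n(H2) = PV/RT = (152 × 295) / (8.314 × 733.15) = 7.356 mol
For 3.118 mol CuO, stoichiometry requires (1/1) × 3.118 = 3.118 mol H2; 7.356 mol is available, so CuO is limiting.
n(H2O) = (1/1) × 3.118 = 3.118 mol
V(H2O) = nRT/P = 3.118 × 8.314 × 547.15 / 1770 = 8.013 L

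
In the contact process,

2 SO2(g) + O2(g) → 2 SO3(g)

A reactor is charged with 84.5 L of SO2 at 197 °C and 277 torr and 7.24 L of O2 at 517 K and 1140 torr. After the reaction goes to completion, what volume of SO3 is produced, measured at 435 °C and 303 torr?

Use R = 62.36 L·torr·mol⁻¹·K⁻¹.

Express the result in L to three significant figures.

n(SO2) = PV/RT = (277 × 84.5) / (62.36 × 470.15) = 0.7984 mol
n(O2) = PV/RT = (1140 × 7.24) / (62.36 × 517) = 0.2560 mol
For 0.7984 mol SO2, stoichiometry requires (1/2) × 0.7984 = 0.3992 mol O2; 0.2560 mol is available, so O2 is limiting.
n(SO3) = (2/1) × 0.2560 = 0.5120 mol
V(SO3) = nRT/P = 0.5120 × 62.36 × 708.15 / 303 = 74.62 L

74.6 L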